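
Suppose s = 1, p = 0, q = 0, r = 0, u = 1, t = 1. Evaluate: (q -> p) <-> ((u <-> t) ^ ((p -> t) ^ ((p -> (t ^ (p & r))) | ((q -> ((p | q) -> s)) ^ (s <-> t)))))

q -> p = 0 -> 0 = 1
u <-> t = 1 <-> 1 = 1
p -> t = 0 -> 1 = 1
p & r = 0 & 0 = 0
t ^ (p & r) = 1 ^ 0 = 1
p -> (t ^ (p & r)) = 0 -> 1 = 1
p | q = 0 | 0 = 0
(p | q) -> s = 0 -> 1 = 1
q -> ((p | q) -> s) = 0 -> 1 = 1
s <-> t = 1 <-> 1 = 1
(q -> ((p | q) -> s)) ^ (s <-> t) = 1 ^ 1 = 0
(p -> (t ^ (p & r))) | ((q -> ((p | q) -> s)) ^ (s <-> t)) = 1 | 0 = 1
(p -> t) ^ ((p -> (t ^ (p & r))) | ((q -> ((p | q) -> s)) ^ (s <-> t))) = 1 ^ 1 = 0
(u <-> t) ^ ((p -> t) ^ ((p -> (t ^ (p & r))) | ((q -> ((p | q) -> s)) ^ (s <-> t)))) = 1 ^ 0 = 1
(q -> p) <-> ((u <-> t) ^ ((p -> t) ^ ((p -> (t ^ (p & r))) | ((q -> ((p | q) -> s)) ^ (s <-> t))))) = 1 <-> 1 = 1

1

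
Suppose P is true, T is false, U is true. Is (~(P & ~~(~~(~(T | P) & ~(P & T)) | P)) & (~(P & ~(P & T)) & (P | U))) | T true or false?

False

T | P = False | True = True
~(T | P) = ~True = False
P & T = True & False = False
~(P & T) = ~False = True
~(T | P) & ~(P & T) = False & True = False
~(~(T | P) & ~(P & T)) = ~False = True
~~(~(T | P) & ~(P & T)) = ~True = False
~~(~(T | P) & ~(P & T)) | P = False | True = True
~(~~(~(T | P) & ~(P & T)) | P) = ~True = False
~~(~~(~(T | P) & ~(P & T)) | P) = ~False = True
P & ~~(~~(~(T | P) & ~(P & T)) | P) = True & True = True
~(P & ~~(~~(~(T | P) & ~(P & T)) | P)) = ~True = False
P & T = True & False = False
~(P & T) = ~False = True
P & ~(P & T) = True & True = True
~(P & ~(P & T)) = ~True = False
P | U = True | True = True
~(P & ~(P & T)) & (P | U) = False & True = False
~(P & ~~(~~(~(T | P) & ~(P & T)) | P)) & (~(P & ~(P & T)) & (P | U)) = False & False = False
(~(P & ~~(~~(~(T | P) & ~(P & T)) | P)) & (~(P & ~(P & T)) & (P | U))) | T = False | False = False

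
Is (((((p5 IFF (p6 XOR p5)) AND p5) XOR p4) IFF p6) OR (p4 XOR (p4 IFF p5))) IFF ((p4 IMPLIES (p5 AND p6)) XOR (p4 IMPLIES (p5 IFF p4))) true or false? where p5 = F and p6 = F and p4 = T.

p6 XOR p5 = F XOR F = F
p5 IFF (p6 XOR p5) = F IFF F = T
(p5 IFF (p6 XOR p5)) AND p5 = T AND F = F
((p5 IFF (p6 XOR p5)) AND p5) XOR p4 = F XOR T = T
(((p5 IFF (p6 XOR p5)) AND p5) XOR p4) IFF p6 = T IFF F = F
p4 IFF p5 = T IFF F = F
p4 XOR (p4 IFF p5) = T XOR F = T
((((p5 IFF (p6 XOR p5)) AND p5) XOR p4) IFF p6) OR (p4 XOR (p4 IFF p5)) = F OR T = T
p5 AND p6 = F AND F = F
p4 IMPLIES (p5 AND p6) = T IMPLIES F = F
p5 IFF p4 = F IFF T = F
p4 IMPLIES (p5 IFF p4) = T IMPLIES F = F
(p4 IMPLIES (p5 AND p6)) XOR (p4 IMPLIES (p5 IFF p4)) = F XOR F = F
(((((p5 IFF (p6 XOR p5)) AND p5) XOR p4) IFF p6) OR (p4 XOR (p4 IFF p5))) IFF ((p4 IMPLIES (p5 AND p6)) XOR (p4 IMPLIES (p5 IFF p4))) = T IFF F = F

F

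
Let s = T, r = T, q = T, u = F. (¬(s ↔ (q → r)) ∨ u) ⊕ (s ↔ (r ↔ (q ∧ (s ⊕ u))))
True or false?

q → r = T → T = T
s ↔ (q → r) = T ↔ T = T
¬(s ↔ (q → r)) = ¬T = F
¬(s ↔ (q → r)) ∨ u = F ∨ F = F
s ⊕ u = T ⊕ F = T
q ∧ (s ⊕ u) = T ∧ T = T
r ↔ (q ∧ (s ⊕ u)) = T ↔ T = T
s ↔ (r ↔ (q ∧ (s ⊕ u))) = T ↔ T = T
(¬(s ↔ (q → r)) ∨ u) ⊕ (s ↔ (r ↔ (q ∧ (s ⊕ u)))) = F ⊕ T = T

T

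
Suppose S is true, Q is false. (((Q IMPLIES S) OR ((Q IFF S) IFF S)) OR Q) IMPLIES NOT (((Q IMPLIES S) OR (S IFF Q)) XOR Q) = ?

false

Substituting S=true, Q=false:
Q IMPLIES S = false IMPLIES true = true
Q IFF S = false IFF true = false
(Q IFF S) IFF S = false IFF true = false
(Q IMPLIES S) OR ((Q IFF S) IFF S) = true OR false = true
((Q IMPLIES S) OR ((Q IFF S) IFF S)) OR Q = true OR false = true
Q IMPLIES S = false IMPLIES true = true
S IFF Q = true IFF false = false
(Q IMPLIES S) OR (S IFF Q) = true OR false = true
((Q IMPLIES S) OR (S IFF Q)) XOR Q = true XOR false = true
NOT (((Q IMPLIES S) OR (S IFF Q)) XOR Q) = NOT true = false
(((Q IMPLIES S) OR ((Q IFF S) IFF S)) OR Q) IMPLIES NOT (((Q IMPLIES S) OR (S IFF Q)) XOR Q) = true IMPLIES false = false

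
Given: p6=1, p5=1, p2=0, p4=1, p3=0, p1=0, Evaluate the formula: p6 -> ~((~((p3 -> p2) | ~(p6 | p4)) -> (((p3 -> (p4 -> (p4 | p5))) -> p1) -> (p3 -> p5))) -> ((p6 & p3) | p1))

p3 -> p2 = 0 -> 0 = 1
p6 | p4 = 1 | 1 = 1
~(p6 | p4) = ~1 = 0
(p3 -> p2) | ~(p6 | p4) = 1 | 0 = 1
~((p3 -> p2) | ~(p6 | p4)) = ~1 = 0
p4 | p5 = 1 | 1 = 1
p4 -> (p4 | p5) = 1 -> 1 = 1
p3 -> (p4 -> (p4 | p5)) = 0 -> 1 = 1
(p3 -> (p4 -> (p4 | p5))) -> p1 = 1 -> 0 = 0
p3 -> p5 = 0 -> 1 = 1
((p3 -> (p4 -> (p4 | p5))) -> p1) -> (p3 -> p5) = 0 -> 1 = 1
~((p3 -> p2) | ~(p6 | p4)) -> (((p3 -> (p4 -> (p4 | p5))) -> p1) -> (p3 -> p5)) = 0 -> 1 = 1
p6 & p3 = 1 & 0 = 0
(p6 & p3) | p1 = 0 | 0 = 0
(~((p3 -> p2) | ~(p6 | p4)) -> (((p3 -> (p4 -> (p4 | p5))) -> p1) -> (p3 -> p5))) -> ((p6 & p3) | p1) = 1 -> 0 = 0
~((~((p3 -> p2) | ~(p6 | p4)) -> (((p3 -> (p4 -> (p4 | p5))) -> p1) -> (p3 -> p5))) -> ((p6 & p3) | p1)) = ~0 = 1
p6 -> ~((~((p3 -> p2) | ~(p6 | p4)) -> (((p3 -> (p4 -> (p4 | p5))) -> p1) -> (p3 -> p5))) -> ((p6 & p3) | p1)) = 1 -> 1 = 1

1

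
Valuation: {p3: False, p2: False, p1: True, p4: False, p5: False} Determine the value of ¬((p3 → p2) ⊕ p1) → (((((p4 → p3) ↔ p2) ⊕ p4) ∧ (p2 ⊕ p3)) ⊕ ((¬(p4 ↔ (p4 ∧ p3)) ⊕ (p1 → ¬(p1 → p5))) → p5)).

False

Substituting p3=False, p2=False, p1=True, p4=False, p5=False:
p3 → p2 = False → False = True
(p3 → p2) ⊕ p1 = True ⊕ True = False
¬((p3 → p2) ⊕ p1) = ¬False = True
p4 → p3 = False → False = True
(p4 → p3) ↔ p2 = True ↔ False = False
((p4 → p3) ↔ p2) ⊕ p4 = False ⊕ False = False
p2 ⊕ p3 = False ⊕ False = False
(((p4 → p3) ↔ p2) ⊕ p4) ∧ (p2 ⊕ p3) = False ∧ False = False
p4 ∧ p3 = False ∧ False = False
p4 ↔ (p4 ∧ p3) = False ↔ False = True
¬(p4 ↔ (p4 ∧ p3)) = ¬True = False
p1 → p5 = True → False = False
¬(p1 → p5) = ¬False = True
p1 → ¬(p1 → p5) = True → True = True
¬(p4 ↔ (p4 ∧ p3)) ⊕ (p1 → ¬(p1 → p5)) = False ⊕ True = True
(¬(p4 ↔ (p4 ∧ p3)) ⊕ (p1 → ¬(p1 → p5))) → p5 = True → False = False
((((p4 → p3) ↔ p2) ⊕ p4) ∧ (p2 ⊕ p3)) ⊕ ((¬(p4 ↔ (p4 ∧ p3)) ⊕ (p1 → ¬(p1 → p5))) → p5) = False ⊕ False = False
¬((p3 → p2) ⊕ p1) → (((((p4 → p3) ↔ p2) ⊕ p4) ∧ (p2 ⊕ p3)) ⊕ ((¬(p4 ↔ (p4 ∧ p3)) ⊕ (p1 → ¬(p1 → p5))) → p5)) = True → False = False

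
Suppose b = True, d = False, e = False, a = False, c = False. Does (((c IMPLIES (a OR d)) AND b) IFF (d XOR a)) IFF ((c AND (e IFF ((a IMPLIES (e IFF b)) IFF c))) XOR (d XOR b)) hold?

a OR d = False OR False = False
c IMPLIES (a OR d) = False IMPLIES False = True
(c IMPLIES (a OR d)) AND b = True AND True = True
d XOR a = False XOR False = False
((c IMPLIES (a OR d)) AND b) IFF (d XOR a) = True IFF False = False
e IFF b = False IFF True = False
a IMPLIES (e IFF b) = False IMPLIES False = True
(a IMPLIES (e IFF b)) IFF c = True IFF False = False
e IFF ((a IMPLIES (e IFF b)) IFF c) = False IFF False = True
c AND (e IFF ((a IMPLIES (e IFF b)) IFF c)) = False AND True = False
d XOR b = False XOR True = True
(c AND (e IFF ((a IMPLIES (e IFF b)) IFF c))) XOR (d XOR b) = False XOR True = True
(((c IMPLIES (a OR d)) AND b) IFF (d XOR a)) IFF ((c AND (e IFF ((a IMPLIES (e IFF b)) IFF c))) XOR (d XOR b)) = False IFF True = False

False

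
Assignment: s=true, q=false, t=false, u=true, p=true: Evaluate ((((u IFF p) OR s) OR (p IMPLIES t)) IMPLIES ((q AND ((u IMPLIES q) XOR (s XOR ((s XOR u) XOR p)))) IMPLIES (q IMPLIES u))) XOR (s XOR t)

Substituting s=true, q=false, t=false, u=true, p=true:
u IFF p = true IFF true = true
(u IFF p) OR s = true OR true = true
p IMPLIES t = true IMPLIES false = false
((u IFF p) OR s) OR (p IMPLIES t) = true OR false = true
u IMPLIES q = true IMPLIES false = false
s XOR u = true XOR true = false
(s XOR u) XOR p = false XOR true = true
s XOR ((s XOR u) XOR p) = true XOR true = false
(u IMPLIES q) XOR (s XOR ((s XOR u) XOR p)) = false XOR false = false
q AND ((u IMPLIES q) XOR (s XOR ((s XOR u) XOR p))) = false AND false = false
q IMPLIES u = false IMPLIES true = true
(q AND ((u IMPLIES q) XOR (s XOR ((s XOR u) XOR p)))) IMPLIES (q IMPLIES u) = false IMPLIES true = true
(((u IFF p) OR s) OR (p IMPLIES t)) IMPLIES ((q AND ((u IMPLIES q) XOR (s XOR ((s XOR u) XOR p)))) IMPLIES (q IMPLIES u)) = true IMPLIES true = true
s XOR t = true XOR false = true
((((u IFF p) OR s) OR (p IMPLIES t)) IMPLIES ((q AND ((u IMPLIES q) XOR (s XOR ((s XOR u) XOR p)))) IMPLIES (q IMPLIES u))) XOR (s XOR t) = true XOR true = false

false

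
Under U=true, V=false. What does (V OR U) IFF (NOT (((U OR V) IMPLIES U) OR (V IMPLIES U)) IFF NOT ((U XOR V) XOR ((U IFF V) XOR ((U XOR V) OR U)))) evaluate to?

V OR U = false OR true = true
U OR V = true OR false = true
(U OR V) IMPLIES U = true IMPLIES true = true
V IMPLIES U = false IMPLIES true = true
((U OR V) IMPLIES U) OR (V IMPLIES U) = true OR true = true
NOT (((U OR V) IMPLIES U) OR (V IMPLIES U)) = NOT true = false
U XOR V = true XOR false = true
U IFF V = true IFF false = false
U XOR V = true XOR false = true
(U XOR V) OR U = true OR true = true
(U IFF V) XOR ((U XOR V) OR U) = false XOR true = true
(U XOR V) XOR ((U IFF V) XOR ((U XOR V) OR U)) = true XOR true = false
NOT ((U XOR V) XOR ((U IFF V) XOR ((U XOR V) OR U))) = NOT false = true
NOT (((U OR V) IMPLIES U) OR (V IMPLIES U)) IFF NOT ((U XOR V) XOR ((U IFF V) XOR ((U XOR V) OR U))) = false IFF true = false
(V OR U) IFF (NOT (((U OR V) IMPLIES U) OR (V IMPLIES U)) IFF NOT ((U XOR V) XOR ((U IFF V) XOR ((U XOR V) OR U)))) = true IFF false = false

false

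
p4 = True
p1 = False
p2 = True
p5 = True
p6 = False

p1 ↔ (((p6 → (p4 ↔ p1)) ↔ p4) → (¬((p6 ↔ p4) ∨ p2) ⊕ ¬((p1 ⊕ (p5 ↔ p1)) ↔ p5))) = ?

Substituting p4=True, p1=False, p2=True, p5=True, p6=False:
p4 ↔ p1 = True ↔ False = False
p6 → (p4 ↔ p1) = False → False = True
(p6 → (p4 ↔ p1)) ↔ p4 = True ↔ True = True
p6 ↔ p4 = False ↔ True = False
(p6 ↔ p4) ∨ p2 = False ∨ True = True
¬((p6 ↔ p4) ∨ p2) = ¬True = False
p5 ↔ p1 = True ↔ False = False
p1 ⊕ (p5 ↔ p1) = False ⊕ False = False
(p1 ⊕ (p5 ↔ p1)) ↔ p5 = False ↔ True = False
¬((p1 ⊕ (p5 ↔ p1)) ↔ p5) = ¬False = True
¬((p6 ↔ p4) ∨ p2) ⊕ ¬((p1 ⊕ (p5 ↔ p1)) ↔ p5) = False ⊕ True = True
((p6 → (p4 ↔ p1)) ↔ p4) → (¬((p6 ↔ p4) ∨ p2) ⊕ ¬((p1 ⊕ (p5 ↔ p1)) ↔ p5)) = True → True = True
p1 ↔ (((p6 → (p4 ↔ p1)) ↔ p4) → (¬((p6 ↔ p4) ∨ p2) ⊕ ¬((p1 ⊕ (p5 ↔ p1)) ↔ p5))) = False ↔ True = False

False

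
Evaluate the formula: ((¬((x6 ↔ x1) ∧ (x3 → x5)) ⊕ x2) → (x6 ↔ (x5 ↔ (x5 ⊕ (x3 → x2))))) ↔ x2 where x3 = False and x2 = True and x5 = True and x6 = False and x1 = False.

Substituting x3=False, x2=True, x5=True, x6=False, x1=False:
x6 ↔ x1 = False ↔ False = True
x3 → x5 = False → True = True
(x6 ↔ x1) ∧ (x3 → x5) = True ∧ True = True
¬((x6 ↔ x1) ∧ (x3 → x5)) = ¬True = False
¬((x6 ↔ x1) ∧ (x3 → x5)) ⊕ x2 = False ⊕ True = True
x3 → x2 = False → True = True
x5 ⊕ (x3 → x2) = True ⊕ True = False
x5 ↔ (x5 ⊕ (x3 → x2)) = True ↔ False = False
x6 ↔ (x5 ↔ (x5 ⊕ (x3 → x2))) = False ↔ False = True
(¬((x6 ↔ x1) ∧ (x3 → x5)) ⊕ x2) → (x6 ↔ (x5 ↔ (x5 ⊕ (x3 → x2)))) = True → True = True
((¬((x6 ↔ x1) ∧ (x3 → x5)) ⊕ x2) → (x6 ↔ (x5 ↔ (x5 ⊕ (x3 → x2))))) ↔ x2 = True ↔ True = True

True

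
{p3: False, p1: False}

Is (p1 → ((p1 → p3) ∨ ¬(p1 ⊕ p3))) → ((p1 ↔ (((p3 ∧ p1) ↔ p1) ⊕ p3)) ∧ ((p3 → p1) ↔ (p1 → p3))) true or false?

False

p1 → p3 = False → False = True
p1 ⊕ p3 = False ⊕ False = False
¬(p1 ⊕ p3) = ¬False = True
(p1 → p3) ∨ ¬(p1 ⊕ p3) = True ∨ True = True
p1 → ((p1 → p3) ∨ ¬(p1 ⊕ p3)) = False → True = True
p3 ∧ p1 = False ∧ False = False
(p3 ∧ p1) ↔ p1 = False ↔ False = True
((p3 ∧ p1) ↔ p1) ⊕ p3 = True ⊕ False = True
p1 ↔ (((p3 ∧ p1) ↔ p1) ⊕ p3) = False ↔ True = False
p3 → p1 = False → False = True
p1 → p3 = False → False = True
(p3 → p1) ↔ (p1 → p3) = True ↔ True = True
(p1 ↔ (((p3 ∧ p1) ↔ p1) ⊕ p3)) ∧ ((p3 → p1) ↔ (p1 → p3)) = False ∧ True = False
(p1 → ((p1 → p3) ∨ ¬(p1 ⊕ p3))) → ((p1 ↔ (((p3 ∧ p1) ↔ p1) ⊕ p3)) ∧ ((p3 → p1) ↔ (p1 → p3))) = True → False = False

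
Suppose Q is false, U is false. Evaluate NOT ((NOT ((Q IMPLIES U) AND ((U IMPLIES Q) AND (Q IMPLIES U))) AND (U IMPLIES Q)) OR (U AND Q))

Substituting Q=False, U=False:
Q IMPLIES U = False IMPLIES False = True
U IMPLIES Q = False IMPLIES False = True
Q IMPLIES U = False IMPLIES False = True
(U IMPLIES Q) AND (Q IMPLIES U) = True AND True = True
(Q IMPLIES U) AND ((U IMPLIES Q) AND (Q IMPLIES U)) = True AND True = True
NOT ((Q IMPLIES U) AND ((U IMPLIES Q) AND (Q IMPLIES U))) = NOT True = False
U IMPLIES Q = False IMPLIES False = True
NOT ((Q IMPLIES U) AND ((U IMPLIES Q) AND (Q IMPLIES U))) AND (U IMPLIES Q) = False AND True = False
U AND Q = False AND False = False
(NOT ((Q IMPLIES U) AND ((U IMPLIES Q) AND (Q IMPLIES U))) AND (U IMPLIES Q)) OR (U AND Q) = False OR False = False
NOT ((NOT ((Q IMPLIES U) AND ((U IMPLIES Q) AND (Q IMPLIES U))) AND (U IMPLIES Q)) OR (U AND Q)) = NOT False = True

True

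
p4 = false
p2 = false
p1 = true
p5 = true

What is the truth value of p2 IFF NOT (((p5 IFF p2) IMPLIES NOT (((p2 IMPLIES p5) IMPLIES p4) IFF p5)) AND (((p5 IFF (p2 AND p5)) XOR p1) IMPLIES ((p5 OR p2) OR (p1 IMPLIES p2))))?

p5 IFF p2 = true IFF false = false
p2 IMPLIES p5 = false IMPLIES true = true
(p2 IMPLIES p5) IMPLIES p4 = true IMPLIES false = false
((p2 IMPLIES p5) IMPLIES p4) IFF p5 = false IFF true = false
NOT (((p2 IMPLIES p5) IMPLIES p4) IFF p5) = NOT false = true
(p5 IFF p2) IMPLIES NOT (((p2 IMPLIES p5) IMPLIES p4) IFF p5) = false IMPLIES true = true
p2 AND p5 = false AND true = false
p5 IFF (p2 AND p5) = true IFF false = false
(p5 IFF (p2 AND p5)) XOR p1 = false XOR true = true
p5 OR p2 = true OR false = true
p1 IMPLIES p2 = true IMPLIES false = false
(p5 OR p2) OR (p1 IMPLIES p2) = true OR false = true
((p5 IFF (p2 AND p5)) XOR p1) IMPLIES ((p5 OR p2) OR (p1 IMPLIES p2)) = true IMPLIES true = true
((p5 IFF p2) IMPLIES NOT (((p2 IMPLIES p5) IMPLIES p4) IFF p5)) AND (((p5 IFF (p2 AND p5)) XOR p1) IMPLIES ((p5 OR p2) OR (p1 IMPLIES p2))) = true AND true = true
NOT (((p5 IFF p2) IMPLIES NOT (((p2 IMPLIES p5) IMPLIES p4) IFF p5)) AND (((p5 IFF (p2 AND p5)) XOR p1) IMPLIES ((p5 OR p2) OR (p1 IMPLIES p2)))) = NOT true = false
p2 IFF NOT (((p5 IFF p2) IMPLIES NOT (((p2 IMPLIES p5) IMPLIES p4) IFF p5)) AND (((p5 IFF (p2 AND p5)) XOR p1) IMPLIES ((p5 OR p2) OR (p1 IMPLIES p2)))) = false IFF false = true

true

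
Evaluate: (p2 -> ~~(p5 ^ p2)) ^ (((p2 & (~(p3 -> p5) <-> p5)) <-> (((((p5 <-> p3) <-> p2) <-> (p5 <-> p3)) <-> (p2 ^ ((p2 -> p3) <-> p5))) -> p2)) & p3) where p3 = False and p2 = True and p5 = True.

False

p5 ^ p2 = True ^ True = False
~(p5 ^ p2) = ~False = True
~~(p5 ^ p2) = ~True = False
p2 -> ~~(p5 ^ p2) = True -> False = False
p3 -> p5 = False -> True = True
~(p3 -> p5) = ~True = False
~(p3 -> p5) <-> p5 = False <-> True = False
p2 & (~(p3 -> p5) <-> p5) = True & False = False
p5 <-> p3 = True <-> False = False
(p5 <-> p3) <-> p2 = False <-> True = False
p5 <-> p3 = True <-> False = False
((p5 <-> p3) <-> p2) <-> (p5 <-> p3) = False <-> False = True
p2 -> p3 = True -> False = False
(p2 -> p3) <-> p5 = False <-> True = False
p2 ^ ((p2 -> p3) <-> p5) = True ^ False = True
(((p5 <-> p3) <-> p2) <-> (p5 <-> p3)) <-> (p2 ^ ((p2 -> p3) <-> p5)) = True <-> True = True
((((p5 <-> p3) <-> p2) <-> (p5 <-> p3)) <-> (p2 ^ ((p2 -> p3) <-> p5))) -> p2 = True -> True = True
(p2 & (~(p3 -> p5) <-> p5)) <-> (((((p5 <-> p3) <-> p2) <-> (p5 <-> p3)) <-> (p2 ^ ((p2 -> p3) <-> p5))) -> p2) = False <-> True = False
((p2 & (~(p3 -> p5) <-> p5)) <-> (((((p5 <-> p3) <-> p2) <-> (p5 <-> p3)) <-> (p2 ^ ((p2 -> p3) <-> p5))) -> p2)) & p3 = False & False = False
(p2 -> ~~(p5 ^ p2)) ^ (((p2 & (~(p3 -> p5) <-> p5)) <-> (((((p5 <-> p3) <-> p2) <-> (p5 <-> p3)) <-> (p2 ^ ((p2 -> p3) <-> p5))) -> p2)) & p3) = False ^ False = False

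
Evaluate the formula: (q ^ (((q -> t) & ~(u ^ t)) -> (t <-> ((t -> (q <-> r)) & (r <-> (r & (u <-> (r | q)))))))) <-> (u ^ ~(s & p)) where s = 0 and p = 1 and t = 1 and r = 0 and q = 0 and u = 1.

Substituting s=0, p=1, t=1, r=0, q=0, u=1:
q -> t = 0 -> 1 = 1
u ^ t = 1 ^ 1 = 0
~(u ^ t) = ~0 = 1
(q -> t) & ~(u ^ t) = 1 & 1 = 1
q <-> r = 0 <-> 0 = 1
t -> (q <-> r) = 1 -> 1 = 1
r | q = 0 | 0 = 0
u <-> (r | q) = 1 <-> 0 = 0
r & (u <-> (r | q)) = 0 & 0 = 0
r <-> (r & (u <-> (r | q))) = 0 <-> 0 = 1
(t -> (q <-> r)) & (r <-> (r & (u <-> (r | q)))) = 1 & 1 = 1
t <-> ((t -> (q <-> r)) & (r <-> (r & (u <-> (r | q))))) = 1 <-> 1 = 1
((q -> t) & ~(u ^ t)) -> (t <-> ((t -> (q <-> r)) & (r <-> (r & (u <-> (r | q)))))) = 1 -> 1 = 1
q ^ (((q -> t) & ~(u ^ t)) -> (t <-> ((t -> (q <-> r)) & (r <-> (r & (u <-> (r | q))))))) = 0 ^ 1 = 1
s & p = 0 & 1 = 0
~(s & p) = ~0 = 1
u ^ ~(s & p) = 1 ^ 1 = 0
(q ^ (((q -> t) & ~(u ^ t)) -> (t <-> ((t -> (q <-> r)) & (r <-> (r & (u <-> (r | q)))))))) <-> (u ^ ~(s & p)) = 1 <-> 0 = 0

0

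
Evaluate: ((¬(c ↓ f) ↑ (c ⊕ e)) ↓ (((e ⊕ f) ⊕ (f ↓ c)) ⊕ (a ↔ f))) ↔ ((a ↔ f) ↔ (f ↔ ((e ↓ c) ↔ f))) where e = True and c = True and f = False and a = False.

c ↓ f = True ↓ False = False
¬(c ↓ f) = ¬False = True
c ⊕ e = True ⊕ True = False
¬(c ↓ f) ↑ (c ⊕ e) = True ↑ False = True
e ⊕ f = True ⊕ False = True
f ↓ c = False ↓ True = False
(e ⊕ f) ⊕ (f ↓ c) = True ⊕ False = True
a ↔ f = False ↔ False = True
((e ⊕ f) ⊕ (f ↓ c)) ⊕ (a ↔ f) = True ⊕ True = False
(¬(c ↓ f) ↑ (c ⊕ e)) ↓ (((e ⊕ f) ⊕ (f ↓ c)) ⊕ (a ↔ f)) = True ↓ False = False
a ↔ f = False ↔ False = True
e ↓ c = True ↓ True = False
(e ↓ c) ↔ f = False ↔ False = True
f ↔ ((e ↓ c) ↔ f) = False ↔ True = False
(a ↔ f) ↔ (f ↔ ((e ↓ c) ↔ f)) = True ↔ False = False
((¬(c ↓ f) ↑ (c ⊕ e)) ↓ (((e ⊕ f) ⊕ (f ↓ c)) ⊕ (a ↔ f))) ↔ ((a ↔ f) ↔ (f ↔ ((e ↓ c) ↔ f))) = False ↔ False = True

True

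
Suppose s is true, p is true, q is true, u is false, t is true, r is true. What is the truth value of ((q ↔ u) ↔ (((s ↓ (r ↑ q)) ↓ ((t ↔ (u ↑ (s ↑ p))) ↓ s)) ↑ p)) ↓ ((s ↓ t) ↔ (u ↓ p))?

q ↔ u = True ↔ False = False
r ↑ q = True ↑ True = False
s ↓ (r ↑ q) = True ↓ False = False
s ↑ p = True ↑ True = False
u ↑ (s ↑ p) = False ↑ False = True
t ↔ (u ↑ (s ↑ p)) = True ↔ True = True
(t ↔ (u ↑ (s ↑ p))) ↓ s = True ↓ True = False
(s ↓ (r ↑ q)) ↓ ((t ↔ (u ↑ (s ↑ p))) ↓ s) = False ↓ False = True
((s ↓ (r ↑ q)) ↓ ((t ↔ (u ↑ (s ↑ p))) ↓ s)) ↑ p = True ↑ True = False
(q ↔ u) ↔ (((s ↓ (r ↑ q)) ↓ ((t ↔ (u ↑ (s ↑ p))) ↓ s)) ↑ p) = False ↔ False = True
s ↓ t = True ↓ True = False
u ↓ p = False ↓ True = False
(s ↓ t) ↔ (u ↓ p) = False ↔ False = True
((q ↔ u) ↔ (((s ↓ (r ↑ q)) ↓ ((t ↔ (u ↑ (s ↑ p))) ↓ s)) ↑ p)) ↓ ((s ↓ t) ↔ (u ↓ p)) = True ↓ True = False

False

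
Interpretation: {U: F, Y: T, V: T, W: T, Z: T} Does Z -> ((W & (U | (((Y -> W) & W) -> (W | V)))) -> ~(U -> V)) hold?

F

Substituting U=F, Y=T, V=T, W=T, Z=T:
Y -> W = T -> T = T
(Y -> W) & W = T & T = T
W | V = T | T = T
((Y -> W) & W) -> (W | V) = T -> T = T
U | (((Y -> W) & W) -> (W | V)) = F | T = T
W & (U | (((Y -> W) & W) -> (W | V))) = T & T = T
U -> V = F -> T = T
~(U -> V) = ~T = F
(W & (U | (((Y -> W) & W) -> (W | V)))) -> ~(U -> V) = T -> F = F
Z -> ((W & (U | (((Y -> W) & W) -> (W | V)))) -> ~(U -> V)) = T -> F = F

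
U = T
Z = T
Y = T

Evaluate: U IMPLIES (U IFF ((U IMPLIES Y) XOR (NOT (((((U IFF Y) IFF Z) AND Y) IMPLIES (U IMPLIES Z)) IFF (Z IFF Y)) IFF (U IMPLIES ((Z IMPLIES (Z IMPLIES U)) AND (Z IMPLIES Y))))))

U IMPLIES Y = T IMPLIES T = T
U IFF Y = T IFF T = T
(U IFF Y) IFF Z = T IFF T = T
((U IFF Y) IFF Z) AND Y = T AND T = T
U IMPLIES Z = T IMPLIES T = T
(((U IFF Y) IFF Z) AND Y) IMPLIES (U IMPLIES Z) = T IMPLIES T = T
Z IFF Y = T IFF T = T
((((U IFF Y) IFF Z) AND Y) IMPLIES (U IMPLIES Z)) IFF (Z IFF Y) = T IFF T = T
NOT (((((U IFF Y) IFF Z) AND Y) IMPLIES (U IMPLIES Z)) IFF (Z IFF Y)) = NOT T = F
Z IMPLIES U = T IMPLIES T = T
Z IMPLIES (Z IMPLIES U) = T IMPLIES T = T
Z IMPLIES Y = T IMPLIES T = T
(Z IMPLIES (Z IMPLIES U)) AND (Z IMPLIES Y) = T AND T = T
U IMPLIES ((Z IMPLIES (Z IMPLIES U)) AND (Z IMPLIES Y)) = T IMPLIES T = T
NOT (((((U IFF Y) IFF Z) AND Y) IMPLIES (U IMPLIES Z)) IFF (Z IFF Y)) IFF (U IMPLIES ((Z IMPLIES (Z IMPLIES U)) AND (Z IMPLIES Y))) = F IFF T = F
(U IMPLIES Y) XOR (NOT (((((U IFF Y) IFF Z) AND Y) IMPLIES (U IMPLIES Z)) IFF (Z IFF Y)) IFF (U IMPLIES ((Z IMPLIES (Z IMPLIES U)) AND (Z IMPLIES Y)))) = T XOR F = T
U IFF ((U IMPLIES Y) XOR (NOT (((((U IFF Y) IFF Z) AND Y) IMPLIES (U IMPLIES Z)) IFF (Z IFF Y)) IFF (U IMPLIES ((Z IMPLIES (Z IMPLIES U)) AND (Z IMPLIES Y))))) = T IFF T = T
U IMPLIES (U IFF ((U IMPLIES Y) XOR (NOT (((((U IFF Y) IFF Z) AND Y) IMPLIES (U IMPLIES Z)) IFF (Z IFF Y)) IFF (U IMPLIES ((Z IMPLIES (Z IMPLIES U)) AND (Z IMPLIES Y)))))) = T IMPLIES T = T

T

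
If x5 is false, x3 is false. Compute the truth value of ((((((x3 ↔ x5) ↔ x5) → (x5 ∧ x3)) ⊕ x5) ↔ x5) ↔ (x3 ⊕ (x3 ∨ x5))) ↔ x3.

x3 ↔ x5 = False ↔ False = True
(x3 ↔ x5) ↔ x5 = True ↔ False = False
x5 ∧ x3 = False ∧ False = False
((x3 ↔ x5) ↔ x5) → (x5 ∧ x3) = False → False = True
(((x3 ↔ x5) ↔ x5) → (x5 ∧ x3)) ⊕ x5 = True ⊕ False = True
((((x3 ↔ x5) ↔ x5) → (x5 ∧ x3)) ⊕ x5) ↔ x5 = True ↔ False = False
x3 ∨ x5 = False ∨ False = False
x3 ⊕ (x3 ∨ x5) = False ⊕ False = False
(((((x3 ↔ x5) ↔ x5) → (x5 ∧ x3)) ⊕ x5) ↔ x5) ↔ (x3 ⊕ (x3 ∨ x5)) = False ↔ False = True
((((((x3 ↔ x5) ↔ x5) → (x5 ∧ x3)) ⊕ x5) ↔ x5) ↔ (x3 ⊕ (x3 ∨ x5))) ↔ x3 = True ↔ False = False

False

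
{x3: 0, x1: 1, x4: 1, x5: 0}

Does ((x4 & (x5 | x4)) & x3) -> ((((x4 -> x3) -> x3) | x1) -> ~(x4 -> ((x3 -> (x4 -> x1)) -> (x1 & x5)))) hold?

1

x5 | x4 = 0 | 1 = 1
x4 & (x5 | x4) = 1 & 1 = 1
(x4 & (x5 | x4)) & x3 = 1 & 0 = 0
x4 -> x3 = 1 -> 0 = 0
(x4 -> x3) -> x3 = 0 -> 0 = 1
((x4 -> x3) -> x3) | x1 = 1 | 1 = 1
x4 -> x1 = 1 -> 1 = 1
x3 -> (x4 -> x1) = 0 -> 1 = 1
x1 & x5 = 1 & 0 = 0
(x3 -> (x4 -> x1)) -> (x1 & x5) = 1 -> 0 = 0
x4 -> ((x3 -> (x4 -> x1)) -> (x1 & x5)) = 1 -> 0 = 0
~(x4 -> ((x3 -> (x4 -> x1)) -> (x1 & x5))) = ~0 = 1
(((x4 -> x3) -> x3) | x1) -> ~(x4 -> ((x3 -> (x4 -> x1)) -> (x1 & x5))) = 1 -> 1 = 1
((x4 & (x5 | x4)) & x3) -> ((((x4 -> x3) -> x3) | x1) -> ~(x4 -> ((x3 -> (x4 -> x1)) -> (x1 & x5)))) = 0 -> 1 = 1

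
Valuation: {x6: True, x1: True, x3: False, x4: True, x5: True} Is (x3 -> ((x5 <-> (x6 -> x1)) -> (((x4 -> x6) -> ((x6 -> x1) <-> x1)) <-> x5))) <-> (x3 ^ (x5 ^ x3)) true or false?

True

x6 -> x1 = True -> True = True
x5 <-> (x6 -> x1) = True <-> True = True
x4 -> x6 = True -> True = True
x6 -> x1 = True -> True = True
(x6 -> x1) <-> x1 = True <-> True = True
(x4 -> x6) -> ((x6 -> x1) <-> x1) = True -> True = True
((x4 -> x6) -> ((x6 -> x1) <-> x1)) <-> x5 = True <-> True = True
(x5 <-> (x6 -> x1)) -> (((x4 -> x6) -> ((x6 -> x1) <-> x1)) <-> x5) = True -> True = True
x3 -> ((x5 <-> (x6 -> x1)) -> (((x4 -> x6) -> ((x6 -> x1) <-> x1)) <-> x5)) = False -> True = True
x5 ^ x3 = True ^ False = True
x3 ^ (x5 ^ x3) = False ^ True = True
(x3 -> ((x5 <-> (x6 -> x1)) -> (((x4 -> x6) -> ((x6 -> x1) <-> x1)) <-> x5))) <-> (x3 ^ (x5 ^ x3)) = True <-> True = True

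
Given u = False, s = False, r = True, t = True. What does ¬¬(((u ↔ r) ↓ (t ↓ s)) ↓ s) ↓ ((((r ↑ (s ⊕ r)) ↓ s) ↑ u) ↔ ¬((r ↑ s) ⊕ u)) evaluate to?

u ↔ r = False ↔ True = False
t ↓ s = True ↓ False = False
(u ↔ r) ↓ (t ↓ s) = False ↓ False = True
((u ↔ r) ↓ (t ↓ s)) ↓ s = True ↓ False = False
¬(((u ↔ r) ↓ (t ↓ s)) ↓ s) = ¬False = True
¬¬(((u ↔ r) ↓ (t ↓ s)) ↓ s) = ¬True = False
s ⊕ r = False ⊕ True = True
r ↑ (s ⊕ r) = True ↑ True = False
(r ↑ (s ⊕ r)) ↓ s = False ↓ False = True
((r ↑ (s ⊕ r)) ↓ s) ↑ u = True ↑ False = True
r ↑ s = True ↑ False = True
(r ↑ s) ⊕ u = True ⊕ False = True
¬((r ↑ s) ⊕ u) = ¬True = False
(((r ↑ (s ⊕ r)) ↓ s) ↑ u) ↔ ¬((r ↑ s) ⊕ u) = True ↔ False = False
¬¬(((u ↔ r) ↓ (t ↓ s)) ↓ s) ↓ ((((r ↑ (s ⊕ r)) ↓ s) ↑ u) ↔ ¬((r ↑ s) ⊕ u)) = False ↓ False = True

True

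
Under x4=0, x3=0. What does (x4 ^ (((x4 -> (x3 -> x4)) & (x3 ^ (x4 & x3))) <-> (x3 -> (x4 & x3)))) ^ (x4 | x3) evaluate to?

x3 -> x4 = 0 -> 0 = 1
x4 -> (x3 -> x4) = 0 -> 1 = 1
x4 & x3 = 0 & 0 = 0
x3 ^ (x4 & x3) = 0 ^ 0 = 0
(x4 -> (x3 -> x4)) & (x3 ^ (x4 & x3)) = 1 & 0 = 0
x4 & x3 = 0 & 0 = 0
x3 -> (x4 & x3) = 0 -> 0 = 1
((x4 -> (x3 -> x4)) & (x3 ^ (x4 & x3))) <-> (x3 -> (x4 & x3)) = 0 <-> 1 = 0
x4 ^ (((x4 -> (x3 -> x4)) & (x3 ^ (x4 & x3))) <-> (x3 -> (x4 & x3))) = 0 ^ 0 = 0
x4 | x3 = 0 | 0 = 0
(x4 ^ (((x4 -> (x3 -> x4)) & (x3 ^ (x4 & x3))) <-> (x3 -> (x4 & x3)))) ^ (x4 | x3) = 0 ^ 0 = 0

0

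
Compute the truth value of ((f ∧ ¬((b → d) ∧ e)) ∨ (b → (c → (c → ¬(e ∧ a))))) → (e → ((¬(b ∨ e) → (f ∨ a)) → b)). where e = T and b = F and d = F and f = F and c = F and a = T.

b → d = F → F = T
(b → d) ∧ e = T ∧ T = T
¬((b → d) ∧ e) = ¬T = F
f ∧ ¬((b → d) ∧ e) = F ∧ F = F
e ∧ a = T ∧ T = T
¬(e ∧ a) = ¬T = F
c → ¬(e ∧ a) = F → F = T
c → (c → ¬(e ∧ a)) = F → T = T
b → (c → (c → ¬(e ∧ a))) = F → T = T
(f ∧ ¬((b → d) ∧ e)) ∨ (b → (c → (c → ¬(e ∧ a)))) = F ∨ T = T
b ∨ e = F ∨ T = T
¬(b ∨ e) = ¬T = F
f ∨ a = F ∨ T = T
¬(b ∨ e) → (f ∨ a) = F → T = T
(¬(b ∨ e) → (f ∨ a)) → b = T → F = F
e → ((¬(b ∨ e) → (f ∨ a)) → b) = T → F = F
((f ∧ ¬((b → d) ∧ e)) ∨ (b → (c → (c → ¬(e ∧ a))))) → (e → ((¬(b ∨ e) → (f ∨ a)) → b)) = T → F = F

F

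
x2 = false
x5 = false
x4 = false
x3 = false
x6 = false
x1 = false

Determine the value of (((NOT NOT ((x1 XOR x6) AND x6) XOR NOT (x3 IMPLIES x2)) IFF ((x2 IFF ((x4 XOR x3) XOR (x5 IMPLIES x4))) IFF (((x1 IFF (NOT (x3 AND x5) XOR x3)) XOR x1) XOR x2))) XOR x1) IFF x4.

true

x1 XOR x6 = false XOR false = false
(x1 XOR x6) AND x6 = false AND false = false
NOT ((x1 XOR x6) AND x6) = NOT false = true
NOT NOT ((x1 XOR x6) AND x6) = NOT true = false
x3 IMPLIES x2 = false IMPLIES false = true
NOT (x3 IMPLIES x2) = NOT true = false
NOT NOT ((x1 XOR x6) AND x6) XOR NOT (x3 IMPLIES x2) = false XOR false = false
x4 XOR x3 = false XOR false = false
x5 IMPLIES x4 = false IMPLIES false = true
(x4 XOR x3) XOR (x5 IMPLIES x4) = false XOR true = true
x2 IFF ((x4 XOR x3) XOR (x5 IMPLIES x4)) = false IFF true = false
x3 AND x5 = false AND false = false
NOT (x3 AND x5) = NOT false = true
NOT (x3 AND x5) XOR x3 = true XOR false = true
x1 IFF (NOT (x3 AND x5) XOR x3) = false IFF true = false
(x1 IFF (NOT (x3 AND x5) XOR x3)) XOR x1 = false XOR false = false
((x1 IFF (NOT (x3 AND x5) XOR x3)) XOR x1) XOR x2 = false XOR false = false
(x2 IFF ((x4 XOR x3) XOR (x5 IMPLIES x4))) IFF (((x1 IFF (NOT (x3 AND x5) XOR x3)) XOR x1) XOR x2) = false IFF false = true
(NOT NOT ((x1 XOR x6) AND x6) XOR NOT (x3 IMPLIES x2)) IFF ((x2 IFF ((x4 XOR x3) XOR (x5 IMPLIES x4))) IFF (((x1 IFF (NOT (x3 AND x5) XOR x3)) XOR x1) XOR x2)) = false IFF true = false
((NOT NOT ((x1 XOR x6) AND x6) XOR NOT (x3 IMPLIES x2)) IFF ((x2 IFF ((x4 XOR x3) XOR (x5 IMPLIES x4))) IFF (((x1 IFF (NOT (x3 AND x5) XOR x3)) XOR x1) XOR x2))) XOR x1 = false XOR false = false
(((NOT NOT ((x1 XOR x6) AND x6) XOR NOT (x3 IMPLIES x2)) IFF ((x2 IFF ((x4 XOR x3) XOR (x5 IMPLIES x4))) IFF (((x1 IFF (NOT (x3 AND x5) XOR x3)) XOR x1) XOR x2))) XOR x1) IFF x4 = false IFF false = true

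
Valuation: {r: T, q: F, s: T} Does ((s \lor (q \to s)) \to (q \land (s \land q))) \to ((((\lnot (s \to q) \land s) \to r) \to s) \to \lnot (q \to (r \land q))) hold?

T

Substituting r=T, q=F, s=T:
q \to s = F \to T = T
s \lor (q \to s) = T \lor T = T
s \land q = T \land F = F
q \land (s \land q) = F \land F = F
(s \lor (q \to s)) \to (q \land (s \land q)) = T \to F = F
s \to q = T \to F = F
\lnot (s \to q) = \lnot F = T
\lnot (s \to q) \land s = T \land T = T
(\lnot (s \to q) \land s) \to r = T \to T = T
((\lnot (s \to q) \land s) \to r) \to s = T \to T = T
r \land q = T \land F = F
q \to (r \land q) = F \to F = T
\lnot (q \to (r \land q)) = \lnot T = F
(((\lnot (s \to q) \land s) \to r) \to s) \to \lnot (q \to (r \land q)) = T \to F = F
((s \lor (q \to s)) \to (q \land (s \land q))) \to ((((\lnot (s \to q) \land s) \to r) \to s) \to \lnot (q \to (r \land q))) = F \to F = T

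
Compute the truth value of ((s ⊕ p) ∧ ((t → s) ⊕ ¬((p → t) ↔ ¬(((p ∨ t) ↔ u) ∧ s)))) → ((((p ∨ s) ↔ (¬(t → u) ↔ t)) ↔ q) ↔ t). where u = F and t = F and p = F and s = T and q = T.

T

Substituting u=F, t=F, p=F, s=T, q=T:
s ⊕ p = T ⊕ F = T
t → s = F → T = T
p → t = F → F = T
p ∨ t = F ∨ F = F
(p ∨ t) ↔ u = F ↔ F = T
((p ∨ t) ↔ u) ∧ s = T ∧ T = T
¬(((p ∨ t) ↔ u) ∧ s) = ¬T = F
(p → t) ↔ ¬(((p ∨ t) ↔ u) ∧ s) = T ↔ F = F
¬((p → t) ↔ ¬(((p ∨ t) ↔ u) ∧ s)) = ¬F = T
(t → s) ⊕ ¬((p → t) ↔ ¬(((p ∨ t) ↔ u) ∧ s)) = T ⊕ T = F
(s ⊕ p) ∧ ((t → s) ⊕ ¬((p → t) ↔ ¬(((p ∨ t) ↔ u) ∧ s))) = T ∧ F = F
p ∨ s = F ∨ T = T
t → u = F → F = T
¬(t → u) = ¬T = F
¬(t → u) ↔ t = F ↔ F = T
(p ∨ s) ↔ (¬(t → u) ↔ t) = T ↔ T = T
((p ∨ s) ↔ (¬(t → u) ↔ t)) ↔ q = T ↔ T = T
(((p ∨ s) ↔ (¬(t → u) ↔ t)) ↔ q) ↔ t = T ↔ F = F
((s ⊕ p) ∧ ((t → s) ⊕ ¬((p → t) ↔ ¬(((p ∨ t) ↔ u) ∧ s)))) → ((((p ∨ s) ↔ (¬(t → u) ↔ t)) ↔ q) ↔ t) = F → F = T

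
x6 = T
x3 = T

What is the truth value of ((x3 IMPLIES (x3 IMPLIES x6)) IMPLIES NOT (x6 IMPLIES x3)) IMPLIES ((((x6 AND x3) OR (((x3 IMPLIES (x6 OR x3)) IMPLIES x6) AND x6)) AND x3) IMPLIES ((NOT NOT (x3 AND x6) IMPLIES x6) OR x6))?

x3 IMPLIES x6 = T IMPLIES T = T
x3 IMPLIES (x3 IMPLIES x6) = T IMPLIES T = T
x6 IMPLIES x3 = T IMPLIES T = T
NOT (x6 IMPLIES x3) = NOT T = F
(x3 IMPLIES (x3 IMPLIES x6)) IMPLIES NOT (x6 IMPLIES x3) = T IMPLIES F = F
x6 AND x3 = T AND T = T
x6 OR x3 = T OR T = T
x3 IMPLIES (x6 OR x3) = T IMPLIES T = T
(x3 IMPLIES (x6 OR x3)) IMPLIES x6 = T IMPLIES T = T
((x3 IMPLIES (x6 OR x3)) IMPLIES x6) AND x6 = T AND T = T
(x6 AND x3) OR (((x3 IMPLIES (x6 OR x3)) IMPLIES x6) AND x6) = T OR T = T
((x6 AND x3) OR (((x3 IMPLIES (x6 OR x3)) IMPLIES x6) AND x6)) AND x3 = T AND T = T
x3 AND x6 = T AND T = T
NOT (x3 AND x6) = NOT T = F
NOT NOT (x3 AND x6) = NOT F = T
NOT NOT (x3 AND x6) IMPLIES x6 = T IMPLIES T = T
(NOT NOT (x3 AND x6) IMPLIES x6) OR x6 = T OR T = T
(((x6 AND x3) OR (((x3 IMPLIES (x6 OR x3)) IMPLIES x6) AND x6)) AND x3) IMPLIES ((NOT NOT (x3 AND x6) IMPLIES x6) OR x6) = T IMPLIES T = T
((x3 IMPLIES (x3 IMPLIES x6)) IMPLIES NOT (x6 IMPLIES x3)) IMPLIES ((((x6 AND x3) OR (((x3 IMPLIES (x6 OR x3)) IMPLIES x6) AND x6)) AND x3) IMPLIES ((NOT NOT (x3 AND x6) IMPLIES x6) OR x6)) = F IMPLIES T = T

T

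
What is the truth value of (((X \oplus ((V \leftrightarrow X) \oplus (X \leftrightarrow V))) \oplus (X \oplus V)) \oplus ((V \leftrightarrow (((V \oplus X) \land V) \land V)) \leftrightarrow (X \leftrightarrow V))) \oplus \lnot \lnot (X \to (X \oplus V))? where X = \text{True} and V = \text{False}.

\text{True}

V \leftrightarrow X = \text{False} \leftrightarrow \text{True} = \text{False}
X \leftrightarrow V = \text{True} \leftrightarrow \text{False} = \text{False}
(V \leftrightarrow X) \oplus (X \leftrightarrow V) = \text{False} \oplus \text{False} = \text{False}
X \oplus ((V \leftrightarrow X) \oplus (X \leftrightarrow V)) = \text{True} \oplus \text{False} = \text{True}
X \oplus V = \text{True} \oplus \text{False} = \text{True}
(X \oplus ((V \leftrightarrow X) \oplus (X \leftrightarrow V))) \oplus (X \oplus V) = \text{True} \oplus \text{True} = \text{False}
V \oplus X = \text{False} \oplus \text{True} = \text{True}
(V \oplus X) \land V = \text{True} \land \text{False} = \text{False}
((V \oplus X) \land V) \land V = \text{False} \land \text{False} = \text{False}
V \leftrightarrow (((V \oplus X) \land V) \land V) = \text{False} \leftrightarrow \text{False} = \text{True}
X \leftrightarrow V = \text{True} \leftrightarrow \text{False} = \text{False}
(V \leftrightarrow (((V \oplus X) \land V) \land V)) \leftrightarrow (X \leftrightarrow V) = \text{True} \leftrightarrow \text{False} = \text{False}
((X \oplus ((V \leftrightarrow X) \oplus (X \leftrightarrow V))) \oplus (X \oplus V)) \oplus ((V \leftrightarrow (((V \oplus X) \land V) \land V)) \leftrightarrow (X \leftrightarrow V)) = \text{False} \oplus \text{False} = \text{False}
X \oplus V = \text{True} \oplus \text{False} = \text{True}
X \to (X \oplus V) = \text{True} \to \text{True} = \text{True}
\lnot (X \to (X \oplus V)) = \lnot \text{True} = \text{False}
\lnot \lnot (X \to (X \oplus V)) = \lnot \text{False} = \text{True}
(((X \oplus ((V \leftrightarrow X) \oplus (X \leftrightarrow V))) \oplus (X \oplus V)) \oplus ((V \leftrightarrow (((V \oplus X) \land V) \land V)) \leftrightarrow (X \leftrightarrow V))) \oplus \lnot \lnot (X \to (X \oplus V)) = \text{False} \oplus \text{True} = \text{True}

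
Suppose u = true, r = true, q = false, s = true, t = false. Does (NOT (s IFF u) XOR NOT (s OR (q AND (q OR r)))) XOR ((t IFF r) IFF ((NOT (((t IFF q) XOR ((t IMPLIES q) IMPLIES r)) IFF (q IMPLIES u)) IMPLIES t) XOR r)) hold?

s IFF u = true IFF true = true
NOT (s IFF u) = NOT true = false
q OR r = false OR true = true
q AND (q OR r) = false AND true = false
s OR (q AND (q OR r)) = true OR false = true
NOT (s OR (q AND (q OR r))) = NOT true = false
NOT (s IFF u) XOR NOT (s OR (q AND (q OR r))) = false XOR false = false
t IFF r = false IFF true = false
t IFF q = false IFF false = true
t IMPLIES q = false IMPLIES false = true
(t IMPLIES q) IMPLIES r = true IMPLIES true = true
(t IFF q) XOR ((t IMPLIES q) IMPLIES r) = true XOR true = false
q IMPLIES u = false IMPLIES true = true
((t IFF q) XOR ((t IMPLIES q) IMPLIES r)) IFF (q IMPLIES u) = false IFF true = false
NOT (((t IFF q) XOR ((t IMPLIES q) IMPLIES r)) IFF (q IMPLIES u)) = NOT false = true
NOT (((t IFF q) XOR ((t IMPLIES q) IMPLIES r)) IFF (q IMPLIES u)) IMPLIES t = true IMPLIES false = false
(NOT (((t IFF q) XOR ((t IMPLIES q) IMPLIES r)) IFF (q IMPLIES u)) IMPLIES t) XOR r = false XOR true = true
(t IFF r) IFF ((NOT (((t IFF q) XOR ((t IMPLIES q) IMPLIES r)) IFF (q IMPLIES u)) IMPLIES t) XOR r) = false IFF true = false
(NOT (s IFF u) XOR NOT (s OR (q AND (q OR r)))) XOR ((t IFF r) IFF ((NOT (((t IFF q) XOR ((t IMPLIES q) IMPLIES r)) IFF (q IMPLIES u)) IMPLIES t) XOR r)) = false XOR false = false

false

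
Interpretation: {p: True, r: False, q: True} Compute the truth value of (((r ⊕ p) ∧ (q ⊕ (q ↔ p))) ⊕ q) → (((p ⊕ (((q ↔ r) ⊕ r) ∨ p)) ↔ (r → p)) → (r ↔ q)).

r ⊕ p = False ⊕ True = True
q ↔ p = True ↔ True = True
q ⊕ (q ↔ p) = True ⊕ True = False
(r ⊕ p) ∧ (q ⊕ (q ↔ p)) = True ∧ False = False
((r ⊕ p) ∧ (q ⊕ (q ↔ p))) ⊕ q = False ⊕ True = True
q ↔ r = True ↔ False = False
(q ↔ r) ⊕ r = False ⊕ False = False
((q ↔ r) ⊕ r) ∨ p = False ∨ True = True
p ⊕ (((q ↔ r) ⊕ r) ∨ p) = True ⊕ True = False
r → p = False → True = True
(p ⊕ (((q ↔ r) ⊕ r) ∨ p)) ↔ (r → p) = False ↔ True = False
r ↔ q = False ↔ True = False
((p ⊕ (((q ↔ r) ⊕ r) ∨ p)) ↔ (r → p)) → (r ↔ q) = False → False = True
(((r ⊕ p) ∧ (q ⊕ (q ↔ p))) ⊕ q) → (((p ⊕ (((q ↔ r) ⊕ r) ∨ p)) ↔ (r → p)) → (r ↔ q)) = True → True = True

True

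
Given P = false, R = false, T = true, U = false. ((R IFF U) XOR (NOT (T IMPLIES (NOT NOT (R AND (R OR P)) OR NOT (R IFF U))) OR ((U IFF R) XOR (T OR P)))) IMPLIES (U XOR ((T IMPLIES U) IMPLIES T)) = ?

true

R IFF U = false IFF false = true
R OR P = false OR false = false
R AND (R OR P) = false AND false = false
NOT (R AND (R OR P)) = NOT false = true
NOT NOT (R AND (R OR P)) = NOT true = false
R IFF U = false IFF false = true
NOT (R IFF U) = NOT true = false
NOT NOT (R AND (R OR P)) OR NOT (R IFF U) = false OR false = false
T IMPLIES (NOT NOT (R AND (R OR P)) OR NOT (R IFF U)) = true IMPLIES false = false
NOT (T IMPLIES (NOT NOT (R AND (R OR P)) OR NOT (R IFF U))) = NOT false = true
U IFF R = false IFF false = true
T OR P = true OR false = true
(U IFF R) XOR (T OR P) = true XOR true = false
NOT (T IMPLIES (NOT NOT (R AND (R OR P)) OR NOT (R IFF U))) OR ((U IFF R) XOR (T OR P)) = true OR false = true
(R IFF U) XOR (NOT (T IMPLIES (NOT NOT (R AND (R OR P)) OR NOT (R IFF U))) OR ((U IFF R) XOR (T OR P))) = true XOR true = false
T IMPLIES U = true IMPLIES false = false
(T IMPLIES U) IMPLIES T = false IMPLIES true = true
U XOR ((T IMPLIES U) IMPLIES T) = false XOR true = true
((R IFF U) XOR (NOT (T IMPLIES (NOT NOT (R AND (R OR P)) OR NOT (R IFF U))) OR ((U IFF R) XOR (T OR P)))) IMPLIES (U XOR ((T IMPLIES U) IMPLIES T)) = false IMPLIES true = true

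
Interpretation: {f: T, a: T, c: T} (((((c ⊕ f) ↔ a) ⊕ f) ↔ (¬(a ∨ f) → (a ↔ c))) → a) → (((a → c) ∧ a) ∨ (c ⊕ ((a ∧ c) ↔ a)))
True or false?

Substituting f=T, a=T, c=T:
c ⊕ f = T ⊕ T = F
(c ⊕ f) ↔ a = F ↔ T = F
((c ⊕ f) ↔ a) ⊕ f = F ⊕ T = T
a ∨ f = T ∨ T = T
¬(a ∨ f) = ¬T = F
a ↔ c = T ↔ T = T
¬(a ∨ f) → (a ↔ c) = F → T = T
(((c ⊕ f) ↔ a) ⊕ f) ↔ (¬(a ∨ f) → (a ↔ c)) = T ↔ T = T
((((c ⊕ f) ↔ a) ⊕ f) ↔ (¬(a ∨ f) → (a ↔ c))) → a = T → T = T
a → c = T → T = T
(a → c) ∧ a = T ∧ T = T
a ∧ c = T ∧ T = T
(a ∧ c) ↔ a = T ↔ T = T
c ⊕ ((a ∧ c) ↔ a) = T ⊕ T = F
((a → c) ∧ a) ∨ (c ⊕ ((a ∧ c) ↔ a)) = T ∨ F = T
(((((c ⊕ f) ↔ a) ⊕ f) ↔ (¬(a ∨ f) → (a ↔ c))) → a) → (((a → c) ∧ a) ∨ (c ⊕ ((a ∧ c) ↔ a))) = T → T = T

T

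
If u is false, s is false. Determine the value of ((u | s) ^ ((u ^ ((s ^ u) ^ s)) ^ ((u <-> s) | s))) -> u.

u | s = F | F = F
s ^ u = F ^ F = F
(s ^ u) ^ s = F ^ F = F
u ^ ((s ^ u) ^ s) = F ^ F = F
u <-> s = F <-> F = T
(u <-> s) | s = T | F = T
(u ^ ((s ^ u) ^ s)) ^ ((u <-> s) | s) = F ^ T = T
(u | s) ^ ((u ^ ((s ^ u) ^ s)) ^ ((u <-> s) | s)) = F ^ T = T
((u | s) ^ ((u ^ ((s ^ u) ^ s)) ^ ((u <-> s) | s))) -> u = T -> F = F

F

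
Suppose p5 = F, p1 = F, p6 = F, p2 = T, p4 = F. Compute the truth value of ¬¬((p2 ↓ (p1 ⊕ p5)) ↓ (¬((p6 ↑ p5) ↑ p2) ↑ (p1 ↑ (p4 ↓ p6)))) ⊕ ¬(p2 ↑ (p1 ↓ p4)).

F

p1 ⊕ p5 = F ⊕ F = F
p2 ↓ (p1 ⊕ p5) = T ↓ F = F
p6 ↑ p5 = F ↑ F = T
(p6 ↑ p5) ↑ p2 = T ↑ T = F
¬((p6 ↑ p5) ↑ p2) = ¬F = T
p4 ↓ p6 = F ↓ F = T
p1 ↑ (p4 ↓ p6) = F ↑ T = T
¬((p6 ↑ p5) ↑ p2) ↑ (p1 ↑ (p4 ↓ p6)) = T ↑ T = F
(p2 ↓ (p1 ⊕ p5)) ↓ (¬((p6 ↑ p5) ↑ p2) ↑ (p1 ↑ (p4 ↓ p6))) = F ↓ F = T
¬((p2 ↓ (p1 ⊕ p5)) ↓ (¬((p6 ↑ p5) ↑ p2) ↑ (p1 ↑ (p4 ↓ p6)))) = ¬T = F
¬¬((p2 ↓ (p1 ⊕ p5)) ↓ (¬((p6 ↑ p5) ↑ p2) ↑ (p1 ↑ (p4 ↓ p6)))) = ¬F = T
p1 ↓ p4 = F ↓ F = T
p2 ↑ (p1 ↓ p4) = T ↑ T = F
¬(p2 ↑ (p1 ↓ p4)) = ¬F = T
¬¬((p2 ↓ (p1 ⊕ p5)) ↓ (¬((p6 ↑ p5) ↑ p2) ↑ (p1 ↑ (p4 ↓ p6)))) ⊕ ¬(p2 ↑ (p1 ↓ p4)) = T ⊕ T = F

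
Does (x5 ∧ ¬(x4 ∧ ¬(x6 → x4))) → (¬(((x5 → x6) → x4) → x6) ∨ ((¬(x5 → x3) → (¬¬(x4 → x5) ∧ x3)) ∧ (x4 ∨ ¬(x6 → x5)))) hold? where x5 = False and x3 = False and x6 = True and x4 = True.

Substituting x5=False, x3=False, x6=True, x4=True:
x6 → x4 = True → True = True
¬(x6 → x4) = ¬True = False
x4 ∧ ¬(x6 → x4) = True ∧ False = False
¬(x4 ∧ ¬(x6 → x4)) = ¬False = True
x5 ∧ ¬(x4 ∧ ¬(x6 → x4)) = False ∧ True = False
x5 → x6 = False → True = True
(x5 → x6) → x4 = True → True = True
((x5 → x6) → x4) → x6 = True → True = True
¬(((x5 → x6) → x4) → x6) = ¬True = False
x5 → x3 = False → False = True
¬(x5 → x3) = ¬True = False
x4 → x5 = True → False = False
¬(x4 → x5) = ¬False = True
¬¬(x4 → x5) = ¬True = False
¬¬(x4 → x5) ∧ x3 = False ∧ False = False
¬(x5 → x3) → (¬¬(x4 → x5) ∧ x3) = False → False = True
x6 → x5 = True → False = False
¬(x6 → x5) = ¬False = True
x4 ∨ ¬(x6 → x5) = True ∨ True = True
(¬(x5 → x3) → (¬¬(x4 → x5) ∧ x3)) ∧ (x4 ∨ ¬(x6 → x5)) = True ∧ True = True
¬(((x5 → x6) → x4) → x6) ∨ ((¬(x5 → x3) → (¬¬(x4 → x5) ∧ x3)) ∧ (x4 ∨ ¬(x6 → x5))) = False ∨ True = True
(x5 ∧ ¬(x4 ∧ ¬(x6 → x4))) → (¬(((x5 → x6) → x4) → x6) ∨ ((¬(x5 → x3) → (¬¬(x4 → x5) ∧ x3)) ∧ (x4 ∨ ¬(x6 → x5)))) = False → True = True

True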